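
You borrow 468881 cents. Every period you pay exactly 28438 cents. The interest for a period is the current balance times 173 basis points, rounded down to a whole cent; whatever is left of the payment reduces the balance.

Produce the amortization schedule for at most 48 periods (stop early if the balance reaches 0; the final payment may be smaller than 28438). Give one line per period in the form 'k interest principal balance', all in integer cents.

1 8111 20327 448554
2 7759 20679 427875
3 7402 21036 406839
4 7038 21400 385439
5 6668 21770 363669
6 6291 22147 341522
7 5908 22530 318992
8 5518 22920 296072
9 5122 23316 272756
10 4718 23720 249036
11 4308 24130 224906
12 3890 24548 200358
13 3466 24972 175386
14 3034 25404 149982
15 2594 25844 124138
16 2147 26291 97847
17 1692 26746 71101
18 1230 27208 43893
19 759 27679 16214
20 280 16214 0

1. interest=⌊468881·173/10000⌋=8111; principal=28438-8111=20327; balance=468881-20327=448554
2. interest=⌊448554·173/10000⌋=7759; principal=28438-7759=20679; balance=448554-20679=427875
3. interest=⌊427875·173/10000⌋=7402; principal=28438-7402=21036; balance=427875-21036=406839
4. interest=⌊406839·173/10000⌋=7038; principal=28438-7038=21400; balance=406839-21400=385439
5. interest=⌊385439·173/10000⌋=6668; principal=28438-6668=21770; balance=385439-21770=363669
6. interest=⌊363669·173/10000⌋=6291; principal=28438-6291=22147; balance=363669-22147=341522
7. interest=⌊341522·173/10000⌋=5908; principal=28438-5908=22530; balance=341522-22530=318992
8. interest=⌊318992·173/10000⌋=5518; principal=28438-5518=22920; balance=318992-22920=296072
9. interest=⌊296072·173/10000⌋=5122; principal=28438-5122=23316; balance=296072-23316=272756
10. interest=⌊272756·173/10000⌋=4718; principal=28438-4718=23720; balance=272756-23720=249036
11. interest=⌊249036·173/10000⌋=4308; principal=28438-4308=24130; balance=249036-24130=224906
12. interest=⌊224906·173/10000⌋=3890; principal=28438-3890=24548; balance=224906-24548=200358
13. interest=⌊200358·173/10000⌋=3466; principal=28438-3466=24972; balance=200358-24972=175386
14. interest=⌊175386·173/10000⌋=3034; principal=28438-3034=25404; balance=175386-25404=149982
15. interest=⌊149982·173/10000⌋=2594; principal=28438-2594=25844; balance=149982-25844=124138
16. interest=⌊124138·173/10000⌋=2147; principal=28438-2147=26291; balance=124138-26291=97847
17. interest=⌊97847·173/10000⌋=1692; principal=28438-1692=26746; balance=97847-26746=71101
18. interest=⌊71101·173/10000⌋=1230; principal=28438-1230=27208; balance=71101-27208=43893
19. interest=⌊43893·173/10000⌋=759; principal=28438-759=27679; balance=43893-27679=16214
20. interest=⌊16214·173/10000⌋=280; principal=min(28438-280,16214)=16214; balance=16214-16214=0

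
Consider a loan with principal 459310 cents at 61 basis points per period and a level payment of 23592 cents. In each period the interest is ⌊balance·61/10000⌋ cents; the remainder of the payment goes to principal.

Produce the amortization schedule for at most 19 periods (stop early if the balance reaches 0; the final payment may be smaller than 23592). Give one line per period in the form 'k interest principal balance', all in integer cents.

1 2801 20791 438519
2 2674 20918 417601
3 2547 21045 396556
4 2418 21174 375382
5 2289 21303 354079
6 2159 21433 332646
7 2029 21563 311083
8 1897 21695 289388
9 1765 21827 267561
10 1632 21960 245601
11 1498 22094 223507
12 1363 22229 201278
13 1227 22365 178913
14 1091 22501 156412
15 954 22638 133774
16 816 22776 110998
17 677 22915 88083
18 537 23055 65028
19 396 23196 41832

1. interest=⌊459310·61/10000⌋=2801; principal=23592-2801=20791; balance=459310-20791=438519
2. interest=⌊438519·61/10000⌋=2674; principal=23592-2674=20918; balance=438519-20918=417601
3. interest=⌊417601·61/10000⌋=2547; principal=23592-2547=21045; balance=417601-21045=396556
4. interest=⌊396556·61/10000⌋=2418; principal=23592-2418=21174; balance=396556-21174=375382
5. interest=⌊375382·61/10000⌋=2289; principal=23592-2289=21303; balance=375382-21303=354079
6. interest=⌊354079·61/10000⌋=2159; principal=23592-2159=21433; balance=354079-21433=332646
7. interest=⌊332646·61/10000⌋=2029; principal=23592-2029=21563; balance=332646-21563=311083
8. interest=⌊311083·61/10000⌋=1897; principal=23592-1897=21695; balance=311083-21695=289388
9. interest=⌊289388·61/10000⌋=1765; principal=23592-1765=21827; balance=289388-21827=267561
10. interest=⌊267561·61/10000⌋=1632; principal=23592-1632=21960; balance=267561-21960=245601
11. interest=⌊245601·61/10000⌋=1498; principal=23592-1498=22094; balance=245601-22094=223507
12. interest=⌊223507·61/10000⌋=1363; principal=23592-1363=22229; balance=223507-22229=201278
13. interest=⌊201278·61/10000⌋=1227; principal=23592-1227=22365; balance=201278-22365=178913
14. interest=⌊178913·61/10000⌋=1091; principal=23592-1091=22501; balance=178913-22501=156412
15. interest=⌊156412·61/10000⌋=954; principal=23592-954=22638; balance=156412-22638=133774
16. interest=⌊133774·61/10000⌋=816; principal=23592-816=22776; balance=133774-22776=110998
17. interest=⌊110998·61/10000⌋=677; principal=23592-677=22915; balance=110998-22915=88083
18. interest=⌊88083·61/10000⌋=537; principal=23592-537=23055; balance=88083-23055=65028
19. interest=⌊65028·61/10000⌋=396; principal=23592-396=23196; balance=65028-23196=41832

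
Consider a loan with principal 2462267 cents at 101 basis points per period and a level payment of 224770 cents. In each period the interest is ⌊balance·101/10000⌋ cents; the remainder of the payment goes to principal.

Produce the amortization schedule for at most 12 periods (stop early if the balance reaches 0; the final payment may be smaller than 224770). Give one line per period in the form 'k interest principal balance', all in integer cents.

1 24868 199902 2262365
2 22849 201921 2060444
3 20810 203960 1856484
4 18750 206020 1650464
5 16669 208101 1442363
6 14567 210203 1232160
7 12444 212326 1019834
8 10300 214470 805364
9 8134 216636 588728
10 5946 218824 369904
11 3736 221034 148870
12 1503 148870 0

1. interest=⌊2462267·101/10000⌋=24868; principal=224770-24868=199902; balance=2462267-199902=2262365
2. interest=⌊2262365·101/10000⌋=22849; principal=224770-22849=201921; balance=2262365-201921=2060444
3. interest=⌊2060444·101/10000⌋=20810; principal=224770-20810=203960; balance=2060444-203960=1856484
4. interest=⌊1856484·101/10000⌋=18750; principal=224770-18750=206020; balance=1856484-206020=1650464
5. interest=⌊1650464·101/10000⌋=16669; principal=224770-16669=208101; balance=1650464-208101=1442363
6. interest=⌊1442363·101/10000⌋=14567; principal=224770-14567=210203; balance=1442363-210203=1232160
7. interest=⌊1232160·101/10000⌋=12444; principal=224770-12444=212326; balance=1232160-212326=1019834
8. interest=⌊1019834·101/10000⌋=10300; principal=224770-10300=214470; balance=1019834-214470=805364
9. interest=⌊805364·101/10000⌋=8134; principal=224770-8134=216636; balance=805364-216636=588728
10. interest=⌊588728·101/10000⌋=5946; principal=224770-5946=218824; balance=588728-218824=369904
11. interest=⌊369904·101/10000⌋=3736; principal=224770-3736=221034; balance=369904-221034=148870
12. interest=⌊148870·101/10000⌋=1503; principal=min(224770-1503,148870)=148870; balance=148870-148870=0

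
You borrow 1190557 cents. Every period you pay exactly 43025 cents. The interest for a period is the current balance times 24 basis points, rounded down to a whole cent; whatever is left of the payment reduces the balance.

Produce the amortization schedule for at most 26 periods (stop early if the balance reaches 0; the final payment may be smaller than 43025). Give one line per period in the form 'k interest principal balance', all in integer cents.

1 2857 40168 1150389
2 2760 40265 1110124
3 2664 40361 1069763
4 2567 40458 1029305
5 2470 40555 988750
6 2373 40652 948098
7 2275 40750 907348
8 2177 40848 866500
9 2079 40946 825554
10 1981 41044 784510
11 1882 41143 743367
12 1784 41241 702126
13 1685 41340 660786
14 1585 41440 619346
15 1486 41539 577807
16 1386 41639 536168
17 1286 41739 494429
18 1186 41839 452590
19 1086 41939 410651
20 985 42040 368611
21 884 42141 326470
22 783 42242 284228
23 682 42343 241885
24 580 42445 199440
25 478 42547 156893
26 376 42649 114244

1. interest=⌊1190557·24/10000⌋=2857; principal=43025-2857=40168; balance=1190557-40168=1150389
2. interest=⌊1150389·24/10000⌋=2760; principal=43025-2760=40265; balance=1150389-40265=1110124
3. interest=⌊1110124·24/10000⌋=2664; principal=43025-2664=40361; balance=1110124-40361=1069763
4. interest=⌊1069763·24/10000⌋=2567; principal=43025-2567=40458; balance=1069763-40458=1029305
5. interest=⌊1029305·24/10000⌋=2470; principal=43025-2470=40555; balance=1029305-40555=988750
6. interest=⌊988750·24/10000⌋=2373; principal=43025-2373=40652; balance=988750-40652=948098
7. interest=⌊948098·24/10000⌋=2275; principal=43025-2275=40750; balance=948098-40750=907348
8. interest=⌊907348·24/10000⌋=2177; principal=43025-2177=40848; balance=907348-40848=866500
9. interest=⌊866500·24/10000⌋=2079; principal=43025-2079=40946; balance=866500-40946=825554
10. interest=⌊825554·24/10000⌋=1981; principal=43025-1981=41044; balance=825554-41044=784510
11. interest=⌊784510·24/10000⌋=1882; principal=43025-1882=41143; balance=784510-41143=743367
12. interest=⌊743367·24/10000⌋=1784; principal=43025-1784=41241; balance=743367-41241=702126
13. interest=⌊702126·24/10000⌋=1685; principal=43025-1685=41340; balance=702126-41340=660786
14. interest=⌊660786·24/10000⌋=1585; principal=43025-1585=41440; balance=660786-41440=619346
15. interest=⌊619346·24/10000⌋=1486; principal=43025-1486=41539; balance=619346-41539=577807
16. interest=⌊577807·24/10000⌋=1386; principal=43025-1386=41639; balance=577807-41639=536168
17. interest=⌊536168·24/10000⌋=1286; principal=43025-1286=41739; balance=536168-41739=494429
18. interest=⌊494429·24/10000⌋=1186; principal=43025-1186=41839; balance=494429-41839=452590
19. interest=⌊452590·24/10000⌋=1086; principal=43025-1086=41939; balance=452590-41939=410651
20. interest=⌊410651·24/10000⌋=985; principal=43025-985=42040; balance=410651-42040=368611
21. interest=⌊368611·24/10000⌋=884; principal=43025-884=42141; balance=368611-42141=326470
22. interest=⌊326470·24/10000⌋=783; principal=43025-783=42242; balance=326470-42242=284228
23. interest=⌊284228·24/10000⌋=682; principal=43025-682=42343; balance=284228-42343=241885
24. interest=⌊241885·24/10000⌋=580; principal=43025-580=42445; balance=241885-42445=199440
25. interest=⌊199440·24/10000⌋=478; principal=43025-478=42547; balance=199440-42547=156893
26. interest=⌊156893·24/10000⌋=376; principal=43025-376=42649; balance=156893-42649=114244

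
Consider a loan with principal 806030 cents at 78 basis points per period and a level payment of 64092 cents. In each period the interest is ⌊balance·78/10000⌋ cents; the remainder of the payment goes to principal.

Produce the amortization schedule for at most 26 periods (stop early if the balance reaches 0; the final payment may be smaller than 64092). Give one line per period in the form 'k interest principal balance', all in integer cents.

1 6287 57805 748225
2 5836 58256 689969
3 5381 58711 631258
4 4923 59169 572089
5 4462 59630 512459
6 3997 60095 452364
7 3528 60564 391800
8 3056 61036 330764
9 2579 61513 269251
10 2100 61992 207259
11 1616 62476 144783
12 1129 62963 81820
13 638 63454 18366
14 143 18366 0

1. interest=⌊806030·78/10000⌋=6287; principal=64092-6287=57805; balance=806030-57805=748225
2. interest=⌊748225·78/10000⌋=5836; principal=64092-5836=58256; balance=748225-58256=689969
3. interest=⌊689969·78/10000⌋=5381; principal=64092-5381=58711; balance=689969-58711=631258
4. interest=⌊631258·78/10000⌋=4923; principal=64092-4923=59169; balance=631258-59169=572089
5. interest=⌊572089·78/10000⌋=4462; principal=64092-4462=59630; balance=572089-59630=512459
6. interest=⌊512459·78/10000⌋=3997; principal=64092-3997=60095; balance=512459-60095=452364
7. interest=⌊452364·78/10000⌋=3528; principal=64092-3528=60564; balance=452364-60564=391800
8. interest=⌊391800·78/10000⌋=3056; principal=64092-3056=61036; balance=391800-61036=330764
9. interest=⌊330764·78/10000⌋=2579; principal=64092-2579=61513; balance=330764-61513=269251
10. interest=⌊269251·78/10000⌋=2100; principal=64092-2100=61992; balance=269251-61992=207259
11. interest=⌊207259·78/10000⌋=1616; principal=64092-1616=62476; balance=207259-62476=144783
12. interest=⌊144783·78/10000⌋=1129; principal=64092-1129=62963; balance=144783-62963=81820
13. interest=⌊81820·78/10000⌋=638; principal=64092-638=63454; balance=81820-63454=18366
14. interest=⌊18366·78/10000⌋=143; principal=min(64092-143,18366)=18366; balance=18366-18366=0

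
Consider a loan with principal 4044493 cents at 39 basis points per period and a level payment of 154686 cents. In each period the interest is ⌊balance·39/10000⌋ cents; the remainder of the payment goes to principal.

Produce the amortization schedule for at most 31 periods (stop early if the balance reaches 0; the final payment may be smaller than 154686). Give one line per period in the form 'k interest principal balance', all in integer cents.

1. interest=⌊4044493·39/10000⌋=15773; principal=154686-15773=138913; balance=4044493-138913=3905580
2. interest=⌊3905580·39/10000⌋=15231; principal=154686-15231=139455; balance=3905580-139455=3766125
3. interest=⌊3766125·39/10000⌋=14687; principal=154686-14687=139999; balance=3766125-139999=3626126
4. interest=⌊3626126·39/10000⌋=14141; principal=154686-14141=140545; balance=3626126-140545=3485581
5. interest=⌊3485581·39/10000⌋=13593; principal=154686-13593=141093; balance=3485581-141093=3344488
6. interest=⌊3344488·39/10000⌋=13043; principal=154686-13043=141643; balance=3344488-141643=3202845
7. interest=⌊3202845·39/10000⌋=12491; principal=154686-12491=142195; balance=3202845-142195=3060650
8. interest=⌊3060650·39/10000⌋=11936; principal=154686-11936=142750; balance=3060650-142750=2917900
9. interest=⌊2917900·39/10000⌋=11379; principal=154686-11379=143307; balance=2917900-143307=2774593
10. interest=⌊2774593·39/10000⌋=10820; principal=154686-10820=143866; balance=2774593-143866=2630727
11. interest=⌊2630727·39/10000⌋=10259; principal=154686-10259=144427; balance=2630727-144427=2486300
12. interest=⌊2486300·39/10000⌋=9696; principal=154686-9696=144990; balance=2486300-144990=2341310
13. interest=⌊2341310·39/10000⌋=9131; principal=154686-9131=145555; balance=2341310-145555=2195755
14. interest=⌊2195755·39/10000⌋=8563; principal=154686-8563=146123; balance=2195755-146123=2049632
15. interest=⌊2049632·39/10000⌋=7993; principal=154686-7993=146693; balance=2049632-146693=1902939
16. interest=⌊1902939·39/10000⌋=7421; principal=154686-7421=147265; balance=1902939-147265=1755674
17. interest=⌊1755674·39/10000⌋=6847; principal=154686-6847=147839; balance=1755674-147839=1607835
18. interest=⌊1607835·39/10000⌋=6270; principal=154686-6270=148416; balance=1607835-148416=1459419
19. interest=⌊1459419·39/10000⌋=5691; principal=154686-5691=148995; balance=1459419-148995=1310424
20. interest=⌊1310424·39/10000⌋=5110; principal=154686-5110=149576; balance=1310424-149576=1160848
21. interest=⌊1160848·39/10000⌋=4527; principal=154686-4527=150159; balance=1160848-150159=1010689
22. interest=⌊1010689·39/10000⌋=3941; principal=154686-3941=150745; balance=1010689-150745=859944
23. interest=⌊859944·39/10000⌋=3353; principal=154686-3353=151333; balance=859944-151333=708611
24. interest=⌊708611·39/10000⌋=2763; principal=154686-2763=151923; balance=708611-151923=556688
25. interest=⌊556688·39/10000⌋=2171; principal=154686-2171=152515; balance=556688-152515=404173
26. interest=⌊404173·39/10000⌋=1576; principal=154686-1576=153110; balance=404173-153110=251063
27. interest=⌊251063·39/10000⌋=979; principal=154686-979=153707; balance=251063-153707=97356
28. interest=⌊97356·39/10000⌋=379; principal=min(154686-379,97356)=97356; balance=97356-97356=0

1 15773 138913 3905580
2 15231 139455 3766125
3 14687 139999 3626126
4 14141 140545 3485581
5 13593 141093 3344488
6 13043 141643 3202845
7 12491 142195 3060650
8 11936 142750 2917900
9 11379 143307 2774593
10 10820 143866 2630727
11 10259 144427 2486300
12 9696 144990 2341310
13 9131 145555 2195755
14 8563 146123 2049632
15 7993 146693 1902939
16 7421 147265 1755674
17 6847 147839 1607835
18 6270 148416 1459419
19 5691 148995 1310424
20 5110 149576 1160848
21 4527 150159 1010689
22 3941 150745 859944
23 3353 151333 708611
24 2763 151923 556688
25 2171 152515 404173
26 1576 153110 251063
27 979 153707 97356
28 379 97356 0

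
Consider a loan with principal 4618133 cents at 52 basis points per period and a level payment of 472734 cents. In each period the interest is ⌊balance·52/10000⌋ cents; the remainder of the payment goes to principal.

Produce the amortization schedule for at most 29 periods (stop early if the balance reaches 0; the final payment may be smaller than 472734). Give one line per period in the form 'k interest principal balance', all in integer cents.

1. interest=⌊4618133·52/10000⌋=24014; principal=472734-24014=448720; balance=4618133-448720=4169413
2. interest=⌊4169413·52/10000⌋=21680; principal=472734-21680=451054; balance=4169413-451054=3718359
3. interest=⌊3718359·52/10000⌋=19335; principal=472734-19335=453399; balance=3718359-453399=3264960
4. interest=⌊3264960·52/10000⌋=16977; principal=472734-16977=455757; balance=3264960-455757=2809203
5. interest=⌊2809203·52/10000⌋=14607; principal=472734-14607=458127; balance=2809203-458127=2351076
6. interest=⌊2351076·52/10000⌋=12225; principal=472734-12225=460509; balance=2351076-460509=1890567
7. interest=⌊1890567·52/10000⌋=9830; principal=472734-9830=462904; balance=1890567-462904=1427663
8. interest=⌊1427663·52/10000⌋=7423; principal=472734-7423=465311; balance=1427663-465311=962352
9. interest=⌊962352·52/10000⌋=5004; principal=472734-5004=467730; balance=962352-467730=494622
10. interest=⌊494622·52/10000⌋=2572; principal=472734-2572=470162; balance=494622-470162=24460
11. interest=⌊24460·52/10000⌋=127; principal=min(472734-127,24460)=24460; balance=24460-24460=0

1 24014 448720 4169413
2 21680 451054 3718359
3 19335 453399 3264960
4 16977 455757 2809203
5 14607 458127 2351076
6 12225 460509 1890567
7 9830 462904 1427663
8 7423 465311 962352
9 5004 467730 494622
10 2572 470162 24460
11 127 24460 0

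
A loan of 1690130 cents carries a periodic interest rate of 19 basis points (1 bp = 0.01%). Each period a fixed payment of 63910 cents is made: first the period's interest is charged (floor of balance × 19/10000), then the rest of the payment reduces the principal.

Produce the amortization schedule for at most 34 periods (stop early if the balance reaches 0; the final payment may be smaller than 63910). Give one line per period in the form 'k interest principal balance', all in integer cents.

1. interest=⌊1690130·19/10000⌋=3211; principal=63910-3211=60699; balance=1690130-60699=1629431
2. interest=⌊1629431·19/10000⌋=3095; principal=63910-3095=60815; balance=1629431-60815=1568616
3. interest=⌊1568616·19/10000⌋=2980; principal=63910-2980=60930; balance=1568616-60930=1507686
4. interest=⌊1507686·19/10000⌋=2864; principal=63910-2864=61046; balance=1507686-61046=1446640
5. interest=⌊1446640·19/10000⌋=2748; principal=63910-2748=61162; balance=1446640-61162=1385478
6. interest=⌊1385478·19/10000⌋=2632; principal=63910-2632=61278; balance=1385478-61278=1324200
7. interest=⌊1324200·19/10000⌋=2515; principal=63910-2515=61395; balance=1324200-61395=1262805
8. interest=⌊1262805·19/10000⌋=2399; principal=63910-2399=61511; balance=1262805-61511=1201294
9. interest=⌊1201294·19/10000⌋=2282; principal=63910-2282=61628; balance=1201294-61628=1139666
10. interest=⌊1139666·19/10000⌋=2165; principal=63910-2165=61745; balance=1139666-61745=1077921
11. interest=⌊1077921·19/10000⌋=2048; principal=63910-2048=61862; balance=1077921-61862=1016059
12. interest=⌊1016059·19/10000⌋=1930; principal=63910-1930=61980; balance=1016059-61980=954079
13. interest=⌊954079·19/10000⌋=1812; principal=63910-1812=62098; balance=954079-62098=891981
14. interest=⌊891981·19/10000⌋=1694; principal=63910-1694=62216; balance=891981-62216=829765
15. interest=⌊829765·19/10000⌋=1576; principal=63910-1576=62334; balance=829765-62334=767431
16. interest=⌊767431·19/10000⌋=1458; principal=63910-1458=62452; balance=767431-62452=704979
17. interest=⌊704979·19/10000⌋=1339; principal=63910-1339=62571; balance=704979-62571=642408
18. interest=⌊642408·19/10000⌋=1220; principal=63910-1220=62690; balance=642408-62690=579718
19. interest=⌊579718·19/10000⌋=1101; principal=63910-1101=62809; balance=579718-62809=516909
20. interest=⌊516909·19/10000⌋=982; principal=63910-982=62928; balance=516909-62928=453981
21. interest=⌊453981·19/10000⌋=862; principal=63910-862=63048; balance=453981-63048=390933
22. interest=⌊390933·19/10000⌋=742; principal=63910-742=63168; balance=390933-63168=327765
23. interest=⌊327765·19/10000⌋=622; principal=63910-622=63288; balance=327765-63288=264477
24. interest=⌊264477·19/10000⌋=502; principal=63910-502=63408; balance=264477-63408=201069
25. interest=⌊201069·19/10000⌋=382; principal=63910-382=63528; balance=201069-63528=137541
26. interest=⌊137541·19/10000⌋=261; principal=63910-261=63649; balance=137541-63649=73892
27. interest=⌊73892·19/10000⌋=140; principal=63910-140=63770; balance=73892-63770=10122
28. interest=⌊10122·19/10000⌋=19; principal=min(63910-19,10122)=10122; balance=10122-10122=0

1 3211 60699 1629431
2 3095 60815 1568616
3 2980 60930 1507686
4 2864 61046 1446640
5 2748 61162 1385478
6 2632 61278 1324200
7 2515 61395 1262805
8 2399 61511 1201294
9 2282 61628 1139666
10 2165 61745 1077921
11 2048 61862 1016059
12 1930 61980 954079
13 1812 62098 891981
14 1694 62216 829765
15 1576 62334 767431
16 1458 62452 704979
17 1339 62571 642408
18 1220 62690 579718
19 1101 62809 516909
20 982 62928 453981
21 862 63048 390933
22 742 63168 327765
23 622 63288 264477
24 502 63408 201069
25 382 63528 137541
26 261 63649 73892
27 140 63770 10122
28 19 10122 0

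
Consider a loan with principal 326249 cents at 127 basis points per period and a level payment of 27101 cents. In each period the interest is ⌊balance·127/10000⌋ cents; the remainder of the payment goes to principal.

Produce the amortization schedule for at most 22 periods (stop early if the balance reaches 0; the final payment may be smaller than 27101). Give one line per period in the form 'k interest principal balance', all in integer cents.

1. interest=⌊326249·127/10000⌋=4143; principal=27101-4143=22958; balance=326249-22958=303291
2. interest=⌊303291·127/10000⌋=3851; principal=27101-3851=23250; balance=303291-23250=280041
3. interest=⌊280041·127/10000⌋=3556; principal=27101-3556=23545; balance=280041-23545=256496
4. interest=⌊256496·127/10000⌋=3257; principal=27101-3257=23844; balance=256496-23844=232652
5. interest=⌊232652·127/10000⌋=2954; principal=27101-2954=24147; balance=232652-24147=208505
6. interest=⌊208505·127/10000⌋=2648; principal=27101-2648=24453; balance=208505-24453=184052
7. interest=⌊184052·127/10000⌋=2337; principal=27101-2337=24764; balance=184052-24764=159288
8. interest=⌊159288·127/10000⌋=2022; principal=27101-2022=25079; balance=159288-25079=134209
9. interest=⌊134209·127/10000⌋=1704; principal=27101-1704=25397; balance=134209-25397=108812
10. interest=⌊108812·127/10000⌋=1381; principal=27101-1381=25720; balance=108812-25720=83092
11. interest=⌊83092·127/10000⌋=1055; principal=27101-1055=26046; balance=83092-26046=57046
12. interest=⌊57046·127/10000⌋=724; principal=27101-724=26377; balance=57046-26377=30669
13. interest=⌊30669·127/10000⌋=389; principal=27101-389=26712; balance=30669-26712=3957
14. interest=⌊3957·127/10000⌋=50; principal=min(27101-50,3957)=3957; balance=3957-3957=0

1 4143 22958 303291
2 3851 23250 280041
3 3556 23545 256496
4 3257 23844 232652
5 2954 24147 208505
6 2648 24453 184052
7 2337 24764 159288
8 2022 25079 134209
9 1704 25397 108812
10 1381 25720 83092
11 1055 26046 57046
12 724 26377 30669
13 389 26712 3957
14 50 3957 0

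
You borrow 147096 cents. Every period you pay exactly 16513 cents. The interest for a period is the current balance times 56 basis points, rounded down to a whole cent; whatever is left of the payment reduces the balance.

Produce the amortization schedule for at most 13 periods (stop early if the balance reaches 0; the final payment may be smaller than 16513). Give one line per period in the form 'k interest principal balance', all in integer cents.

1. interest=⌊147096·56/10000⌋=823; principal=16513-823=15690; balance=147096-15690=131406
2. interest=⌊131406·56/10000⌋=735; principal=16513-735=15778; balance=131406-15778=115628
3. interest=⌊115628·56/10000⌋=647; principal=16513-647=15866; balance=115628-15866=99762
4. interest=⌊99762·56/10000⌋=558; principal=16513-558=15955; balance=99762-15955=83807
5. interest=⌊83807·56/10000⌋=469; principal=16513-469=16044; balance=83807-16044=67763
6. interest=⌊67763·56/10000⌋=379; principal=16513-379=16134; balance=67763-16134=51629
7. interest=⌊51629·56/10000⌋=289; principal=16513-289=16224; balance=51629-16224=35405
8. interest=⌊35405·56/10000⌋=198; principal=16513-198=16315; balance=35405-16315=19090
9. interest=⌊19090·56/10000⌋=106; principal=16513-106=16407; balance=19090-16407=2683
10. interest=⌊2683·56/10000⌋=15; principal=min(16513-15,2683)=2683; balance=2683-2683=0

1 823 15690 131406
2 735 15778 115628
3 647 15866 99762
4 558 15955 83807
5 469 16044 67763
6 379 16134 51629
7 289 16224 35405
8 198 16315 19090
9 106 16407 2683
10 15 2683 0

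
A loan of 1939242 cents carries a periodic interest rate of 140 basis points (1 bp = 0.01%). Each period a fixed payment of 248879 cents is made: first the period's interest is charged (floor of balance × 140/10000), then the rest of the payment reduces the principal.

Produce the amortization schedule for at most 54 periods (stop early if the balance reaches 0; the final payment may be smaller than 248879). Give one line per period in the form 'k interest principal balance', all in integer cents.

1. interest=⌊1939242·140/10000⌋=27149; principal=248879-27149=221730; balance=1939242-221730=1717512
2. interest=⌊1717512·140/10000⌋=24045; principal=248879-24045=224834; balance=1717512-224834=1492678
3. interest=⌊1492678·140/10000⌋=20897; principal=248879-20897=227982; balance=1492678-227982=1264696
4. interest=⌊1264696·140/10000⌋=17705; principal=248879-17705=231174; balance=1264696-231174=1033522
5. interest=⌊1033522·140/10000⌋=14469; principal=248879-14469=234410; balance=1033522-234410=799112
6. interest=⌊799112·140/10000⌋=11187; principal=248879-11187=237692; balance=799112-237692=561420
7. interest=⌊561420·140/10000⌋=7859; principal=248879-7859=241020; balance=561420-241020=320400
8. interest=⌊320400·140/10000⌋=4485; principal=248879-4485=244394; balance=320400-244394=76006
9. interest=⌊76006·140/10000⌋=1064; principal=min(248879-1064,76006)=76006; balance=76006-76006=0

1 27149 221730 1717512
2 24045 224834 1492678
3 20897 227982 1264696
4 17705 231174 1033522
5 14469 234410 799112
6 11187 237692 561420
7 7859 241020 320400
8 4485 244394 76006
9 1064 76006 0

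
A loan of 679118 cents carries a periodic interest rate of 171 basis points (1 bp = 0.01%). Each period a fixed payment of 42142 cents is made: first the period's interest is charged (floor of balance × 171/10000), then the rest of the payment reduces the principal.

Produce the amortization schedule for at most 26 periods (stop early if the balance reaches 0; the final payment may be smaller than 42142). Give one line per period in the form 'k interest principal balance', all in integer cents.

1 11612 30530 648588
2 11090 31052 617536
3 10559 31583 585953
4 10019 32123 553830
5 9470 32672 521158
6 8911 33231 487927
7 8343 33799 454128
8 7765 34377 419751
9 7177 34965 384786
10 6579 35563 349223
11 5971 36171 313052
12 5353 36789 276263
13 4724 37418 238845
14 4084 38058 200787
15 3433 38709 162078
16 2771 39371 122707
17 2098 40044 82663
18 1413 40729 41934
19 717 41425 509
20 8 509 0

1. interest=⌊679118·171/10000⌋=11612; principal=42142-11612=30530; balance=679118-30530=648588
2. interest=⌊648588·171/10000⌋=11090; principal=42142-11090=31052; balance=648588-31052=617536
3. interest=⌊617536·171/10000⌋=10559; principal=42142-10559=31583; balance=617536-31583=585953
4. interest=⌊585953·171/10000⌋=10019; principal=42142-10019=32123; balance=585953-32123=553830
5. interest=⌊553830·171/10000⌋=9470; principal=42142-9470=32672; balance=553830-32672=521158
6. interest=⌊521158·171/10000⌋=8911; principal=42142-8911=33231; balance=521158-33231=487927
7. interest=⌊487927·171/10000⌋=8343; principal=42142-8343=33799; balance=487927-33799=454128
8. interest=⌊454128·171/10000⌋=7765; principal=42142-7765=34377; balance=454128-34377=419751
9. interest=⌊419751·171/10000⌋=7177; principal=42142-7177=34965; balance=419751-34965=384786
10. interest=⌊384786·171/10000⌋=6579; principal=42142-6579=35563; balance=384786-35563=349223
11. interest=⌊349223·171/10000⌋=5971; principal=42142-5971=36171; balance=349223-36171=313052
12. interest=⌊313052·171/10000⌋=5353; principal=42142-5353=36789; balance=313052-36789=276263
13. interest=⌊276263·171/10000⌋=4724; principal=42142-4724=37418; balance=276263-37418=238845
14. interest=⌊238845·171/10000⌋=4084; principal=42142-4084=38058; balance=238845-38058=200787
15. interest=⌊200787·171/10000⌋=3433; principal=42142-3433=38709; balance=200787-38709=162078
16. interest=⌊162078·171/10000⌋=2771; principal=42142-2771=39371; balance=162078-39371=122707
17. interest=⌊122707·171/10000⌋=2098; principal=42142-2098=40044; balance=122707-40044=82663
18. interest=⌊82663·171/10000⌋=1413; principal=42142-1413=40729; balance=82663-40729=41934
19. interest=⌊41934·171/10000⌋=717; principal=42142-717=41425; balance=41934-41425=509
20. interest=⌊509·171/10000⌋=8; principal=min(42142-8,509)=509; balance=509-509=0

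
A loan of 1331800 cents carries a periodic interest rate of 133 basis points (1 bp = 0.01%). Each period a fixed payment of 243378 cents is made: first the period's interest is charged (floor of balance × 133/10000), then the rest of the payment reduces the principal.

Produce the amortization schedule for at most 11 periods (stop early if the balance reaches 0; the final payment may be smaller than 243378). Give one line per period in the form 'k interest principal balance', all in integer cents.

1. interest=⌊1331800·133/10000⌋=17712; principal=243378-17712=225666; balance=1331800-225666=1106134
2. interest=⌊1106134·133/10000⌋=14711; principal=243378-14711=228667; balance=1106134-228667=877467
3. interest=⌊877467·133/10000⌋=11670; principal=243378-11670=231708; balance=877467-231708=645759
4. interest=⌊645759·133/10000⌋=8588; principal=243378-8588=234790; balance=645759-234790=410969
5. interest=⌊410969·133/10000⌋=5465; principal=243378-5465=237913; balance=410969-237913=173056
6. interest=⌊173056·133/10000⌋=2301; principal=min(243378-2301,173056)=173056; balance=173056-173056=0

1 17712 225666 1106134
2 14711 228667 877467
3 11670 231708 645759
4 8588 234790 410969
5 5465 237913 173056
6 2301 173056 0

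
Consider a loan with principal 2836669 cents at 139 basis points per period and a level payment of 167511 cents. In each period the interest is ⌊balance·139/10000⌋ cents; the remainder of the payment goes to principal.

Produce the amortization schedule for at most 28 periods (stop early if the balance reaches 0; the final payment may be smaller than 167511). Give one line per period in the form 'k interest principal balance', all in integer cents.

1 39429 128082 2708587
2 37649 129862 2578725
3 35844 131667 2447058
4 34014 133497 2313561
5 32158 135353 2178208
6 30277 137234 2040974
7 28369 139142 1901832
8 26435 141076 1760756
9 24474 143037 1617719
10 22486 145025 1472694
11 20470 147041 1325653
12 18426 149085 1176568
13 16354 151157 1025411
14 14253 153258 872153
15 12122 155389 716764
16 9963 157548 559216
17 7773 159738 399478
18 5552 161959 237519
19 3301 164210 73309
20 1018 73309 0

1. interest=⌊2836669·139/10000⌋=39429; principal=167511-39429=128082; balance=2836669-128082=2708587
2. interest=⌊2708587·139/10000⌋=37649; principal=167511-37649=129862; balance=2708587-129862=2578725
3. interest=⌊2578725·139/10000⌋=35844; principal=167511-35844=131667; balance=2578725-131667=2447058
4. interest=⌊2447058·139/10000⌋=34014; principal=167511-34014=133497; balance=2447058-133497=2313561
5. interest=⌊2313561·139/10000⌋=32158; principal=167511-32158=135353; balance=2313561-135353=2178208
6. interest=⌊2178208·139/10000⌋=30277; principal=167511-30277=137234; balance=2178208-137234=2040974
7. interest=⌊2040974·139/10000⌋=28369; principal=167511-28369=139142; balance=2040974-139142=1901832
8. interest=⌊1901832·139/10000⌋=26435; principal=167511-26435=141076; balance=1901832-141076=1760756
9. interest=⌊1760756·139/10000⌋=24474; principal=167511-24474=143037; balance=1760756-143037=1617719
10. interest=⌊1617719·139/10000⌋=22486; principal=167511-22486=145025; balance=1617719-145025=1472694
11. interest=⌊1472694·139/10000⌋=20470; principal=167511-20470=147041; balance=1472694-147041=1325653
12. interest=⌊1325653·139/10000⌋=18426; principal=167511-18426=149085; balance=1325653-149085=1176568
13. interest=⌊1176568·139/10000⌋=16354; principal=167511-16354=151157; balance=1176568-151157=1025411
14. interest=⌊1025411·139/10000⌋=14253; principal=167511-14253=153258; balance=1025411-153258=872153
15. interest=⌊872153·139/10000⌋=12122; principal=167511-12122=155389; balance=872153-155389=716764
16. interest=⌊716764·139/10000⌋=9963; principal=167511-9963=157548; balance=716764-157548=559216
17. interest=⌊559216·139/10000⌋=7773; principal=167511-7773=159738; balance=559216-159738=399478
18. interest=⌊399478·139/10000⌋=5552; principal=167511-5552=161959; balance=399478-161959=237519
19. interest=⌊237519·139/10000⌋=3301; principal=167511-3301=164210; balance=237519-164210=73309
20. interest=⌊73309·139/10000⌋=1018; principal=min(167511-1018,73309)=73309; balance=73309-73309=0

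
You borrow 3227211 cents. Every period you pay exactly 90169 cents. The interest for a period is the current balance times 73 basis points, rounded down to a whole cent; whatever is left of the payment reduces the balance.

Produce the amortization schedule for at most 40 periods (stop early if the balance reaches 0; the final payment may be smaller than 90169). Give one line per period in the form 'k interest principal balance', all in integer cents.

1 23558 66611 3160600
2 23072 67097 3093503
3 22582 67587 3025916
4 22089 68080 2957836
5 21592 68577 2889259
6 21091 69078 2820181
7 20587 69582 2750599
8 20079 70090 2680509
9 19567 70602 2609907
10 19052 71117 2538790
11 18533 71636 2467154
12 18010 72159 2394995
13 17483 72686 2322309
14 16952 73217 2249092
15 16418 73751 2175341
16 15879 74290 2101051
17 15337 74832 2026219
18 14791 75378 1950841
19 14241 75928 1874913
20 13686 76483 1798430
21 13128 77041 1721389
22 12566 77603 1643786
23 11999 78170 1565616
24 11428 78741 1486875
25 10854 79315 1407560
26 10275 79894 1327666
27 9691 80478 1247188
28 9104 81065 1166123
29 8512 81657 1084466
30 7916 82253 1002213
31 7316 82853 919360
32 6711 83458 835902
33 6102 84067 751835
34 5488 84681 667154
35 4870 85299 581855
36 4247 85922 495933
37 3620 86549 409384
38 2988 87181 322203
39 2352 87817 234386
40 1711 88458 145928

1. interest=⌊3227211·73/10000⌋=23558; principal=90169-23558=66611; balance=3227211-66611=3160600
2. interest=⌊3160600·73/10000⌋=23072; principal=90169-23072=67097; balance=3160600-67097=3093503
3. interest=⌊3093503·73/10000⌋=22582; principal=90169-22582=67587; balance=3093503-67587=3025916
4. interest=⌊3025916·73/10000⌋=22089; principal=90169-22089=68080; balance=3025916-68080=2957836
5. interest=⌊2957836·73/10000⌋=21592; principal=90169-21592=68577; balance=2957836-68577=2889259
6. interest=⌊2889259·73/10000⌋=21091; principal=90169-21091=69078; balance=2889259-69078=2820181
7. interest=⌊2820181·73/10000⌋=20587; principal=90169-20587=69582; balance=2820181-69582=2750599
8. interest=⌊2750599·73/10000⌋=20079; principal=90169-20079=70090; balance=2750599-70090=2680509
9. interest=⌊2680509·73/10000⌋=19567; principal=90169-19567=70602; balance=2680509-70602=2609907
10. interest=⌊2609907·73/10000⌋=19052; principal=90169-19052=71117; balance=2609907-71117=2538790
11. interest=⌊2538790·73/10000⌋=18533; principal=90169-18533=71636; balance=2538790-71636=2467154
12. interest=⌊2467154·73/10000⌋=18010; principal=90169-18010=72159; balance=2467154-72159=2394995
13. interest=⌊2394995·73/10000⌋=17483; principal=90169-17483=72686; balance=2394995-72686=2322309
14. interest=⌊2322309·73/10000⌋=16952; principal=90169-16952=73217; balance=2322309-73217=2249092
15. interest=⌊2249092·73/10000⌋=16418; principal=90169-16418=73751; balance=2249092-73751=2175341
16. interest=⌊2175341·73/10000⌋=15879; principal=90169-15879=74290; balance=2175341-74290=2101051
17. interest=⌊2101051·73/10000⌋=15337; principal=90169-15337=74832; balance=2101051-74832=2026219
18. interest=⌊2026219·73/10000⌋=14791; principal=90169-14791=75378; balance=2026219-75378=1950841
19. interest=⌊1950841·73/10000⌋=14241; principal=90169-14241=75928; balance=1950841-75928=1874913
20. interest=⌊1874913·73/10000⌋=13686; principal=90169-13686=76483; balance=1874913-76483=1798430
21. interest=⌊1798430·73/10000⌋=13128; principal=90169-13128=77041; balance=1798430-77041=1721389
22. interest=⌊1721389·73/10000⌋=12566; principal=90169-12566=77603; balance=1721389-77603=1643786
23. interest=⌊1643786·73/10000⌋=11999; principal=90169-11999=78170; balance=1643786-78170=1565616
24. interest=⌊1565616·73/10000⌋=11428; principal=90169-11428=78741; balance=1565616-78741=1486875
25. interest=⌊1486875·73/10000⌋=10854; principal=90169-10854=79315; balance=1486875-79315=1407560
26. interest=⌊1407560·73/10000⌋=10275; principal=90169-10275=79894; balance=1407560-79894=1327666
27. interest=⌊1327666·73/10000⌋=9691; principal=90169-9691=80478; balance=1327666-80478=1247188
28. interest=⌊1247188·73/10000⌋=9104; principal=90169-9104=81065; balance=1247188-81065=1166123
29. interest=⌊1166123·73/10000⌋=8512; principal=90169-8512=81657; balance=1166123-81657=1084466
30. interest=⌊1084466·73/10000⌋=7916; principal=90169-7916=82253; balance=1084466-82253=1002213
31. interest=⌊1002213·73/10000⌋=7316; principal=90169-7316=82853; balance=1002213-82853=919360
32. interest=⌊919360·73/10000⌋=6711; principal=90169-6711=83458; balance=919360-83458=835902
33. interest=⌊835902·73/10000⌋=6102; principal=90169-6102=84067; balance=835902-84067=751835
34. interest=⌊751835·73/10000⌋=5488; principal=90169-5488=84681; balance=751835-84681=667154
35. interest=⌊667154·73/10000⌋=4870; principal=90169-4870=85299; balance=667154-85299=581855
36. interest=⌊581855·73/10000⌋=4247; principal=90169-4247=85922; balance=581855-85922=495933
37. interest=⌊495933·73/10000⌋=3620; principal=90169-3620=86549; balance=495933-86549=409384
38. interest=⌊409384·73/10000⌋=2988; principal=90169-2988=87181; balance=409384-87181=322203
39. interest=⌊322203·73/10000⌋=2352; principal=90169-2352=87817; balance=322203-87817=234386
40. interest=⌊234386·73/10000⌋=1711; principal=90169-1711=88458; balance=234386-88458=145928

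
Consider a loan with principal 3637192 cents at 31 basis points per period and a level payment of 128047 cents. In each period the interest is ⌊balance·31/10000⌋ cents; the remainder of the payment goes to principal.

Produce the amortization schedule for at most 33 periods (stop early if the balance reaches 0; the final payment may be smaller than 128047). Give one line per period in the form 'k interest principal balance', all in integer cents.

1 11275 116772 3520420
2 10913 117134 3403286
3 10550 117497 3285789
4 10185 117862 3167927
5 9820 118227 3049700
6 9454 118593 2931107
7 9086 118961 2812146
8 8717 119330 2692816
9 8347 119700 2573116
10 7976 120071 2453045
11 7604 120443 2332602
12 7231 120816 2211786
13 6856 121191 2090595
14 6480 121567 1969028
15 6103 121944 1847084
16 5725 122322 1724762
17 5346 122701 1602061
18 4966 123081 1478980
19 4584 123463 1355517
20 4202 123845 1231672
21 3818 124229 1107443
22 3433 124614 982829
23 3046 125001 857828
24 2659 125388 732440
25 2270 125777 606663
26 1880 126167 480496
27 1489 126558 353938
28 1097 126950 226988
29 703 127344 99644
30 308 99644 0

1. interest=⌊3637192·31/10000⌋=11275; principal=128047-11275=116772; balance=3637192-116772=3520420
2. interest=⌊3520420·31/10000⌋=10913; principal=128047-10913=117134; balance=3520420-117134=3403286
3. interest=⌊3403286·31/10000⌋=10550; principal=128047-10550=117497; balance=3403286-117497=3285789
4. interest=⌊3285789·31/10000⌋=10185; principal=128047-10185=117862; balance=3285789-117862=3167927
5. interest=⌊3167927·31/10000⌋=9820; principal=128047-9820=118227; balance=3167927-118227=3049700
6. interest=⌊3049700·31/10000⌋=9454; principal=128047-9454=118593; balance=3049700-118593=2931107
7. interest=⌊2931107·31/10000⌋=9086; principal=128047-9086=118961; balance=2931107-118961=2812146
8. interest=⌊2812146·31/10000⌋=8717; principal=128047-8717=119330; balance=2812146-119330=2692816
9. interest=⌊2692816·31/10000⌋=8347; principal=128047-8347=119700; balance=2692816-119700=2573116
10. interest=⌊2573116·31/10000⌋=7976; principal=128047-7976=120071; balance=2573116-120071=2453045
11. interest=⌊2453045·31/10000⌋=7604; principal=128047-7604=120443; balance=2453045-120443=2332602
12. interest=⌊2332602·31/10000⌋=7231; principal=128047-7231=120816; balance=2332602-120816=2211786
13. interest=⌊2211786·31/10000⌋=6856; principal=128047-6856=121191; balance=2211786-121191=2090595
14. interest=⌊2090595·31/10000⌋=6480; principal=128047-6480=121567; balance=2090595-121567=1969028
15. interest=⌊1969028·31/10000⌋=6103; principal=128047-6103=121944; balance=1969028-121944=1847084
16. interest=⌊1847084·31/10000⌋=5725; principal=128047-5725=122322; balance=1847084-122322=1724762
17. interest=⌊1724762·31/10000⌋=5346; principal=128047-5346=122701; balance=1724762-122701=1602061
18. interest=⌊1602061·31/10000⌋=4966; principal=128047-4966=123081; balance=1602061-123081=1478980
19. interest=⌊1478980·31/10000⌋=4584; principal=128047-4584=123463; balance=1478980-123463=1355517
20. interest=⌊1355517·31/10000⌋=4202; principal=128047-4202=123845; balance=1355517-123845=1231672
21. interest=⌊1231672·31/10000⌋=3818; principal=128047-3818=124229; balance=1231672-124229=1107443
22. interest=⌊1107443·31/10000⌋=3433; principal=128047-3433=124614; balance=1107443-124614=982829
23. interest=⌊982829·31/10000⌋=3046; principal=128047-3046=125001; balance=982829-125001=857828
24. interest=⌊857828·31/10000⌋=2659; principal=128047-2659=125388; balance=857828-125388=732440
25. interest=⌊732440·31/10000⌋=2270; principal=128047-2270=125777; balance=732440-125777=606663
26. interest=⌊606663·31/10000⌋=1880; principal=128047-1880=126167; balance=606663-126167=480496
27. interest=⌊480496·31/10000⌋=1489; principal=128047-1489=126558; balance=480496-126558=353938
28. interest=⌊353938·31/10000⌋=1097; principal=128047-1097=126950; balance=353938-126950=226988
29. interest=⌊226988·31/10000⌋=703; principal=128047-703=127344; balance=226988-127344=99644
30. interest=⌊99644·31/10000⌋=308; principal=min(128047-308,99644)=99644; balance=99644-99644=0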